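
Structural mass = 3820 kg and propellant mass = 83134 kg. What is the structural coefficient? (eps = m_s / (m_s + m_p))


eps = 3820 / (3820 + 83134) = 0.0439

0.0439


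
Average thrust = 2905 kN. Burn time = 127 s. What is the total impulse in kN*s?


It = 2905 * 127 = 368935 kN*s

368935 kN*s


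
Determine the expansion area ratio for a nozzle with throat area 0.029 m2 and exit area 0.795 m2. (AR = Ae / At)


AR = 0.795 / 0.029 = 27.4

27.4


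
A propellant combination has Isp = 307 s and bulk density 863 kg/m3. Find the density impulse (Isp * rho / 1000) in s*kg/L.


rho*Isp = 307 * 863 / 1000 = 265 s*kg/L

265 s*kg/L


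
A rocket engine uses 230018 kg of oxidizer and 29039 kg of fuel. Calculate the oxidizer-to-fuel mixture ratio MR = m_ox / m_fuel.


MR = 230018 / 29039 = 7.92

7.92


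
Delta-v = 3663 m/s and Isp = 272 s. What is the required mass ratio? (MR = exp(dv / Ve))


Ve = 272 * 9.81 = 2668.32 m/s
MR = exp(3663 / 2668.32) = 3.946

3.946


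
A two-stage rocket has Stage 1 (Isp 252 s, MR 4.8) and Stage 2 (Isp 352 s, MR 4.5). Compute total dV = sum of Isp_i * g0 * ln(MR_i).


dV1 = 252 * 9.81 * ln(4.8) = 3877.8 m/s
dV2 = 352 * 9.81 * ln(4.5) = 5193.8 m/s
Total dV = 3877.8 + 5193.8 = 9071.6 m/s ~ 9072 m/s

9072 m/s


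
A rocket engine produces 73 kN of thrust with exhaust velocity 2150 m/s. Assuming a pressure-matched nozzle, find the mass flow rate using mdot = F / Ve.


mdot = F / Ve = 73000 / 2150 = 34.0 kg/s

34.0 kg/s


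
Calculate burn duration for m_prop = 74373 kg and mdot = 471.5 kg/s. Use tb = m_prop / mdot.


tb = 74373 / 471.5 = 157.7 s

157.7 s


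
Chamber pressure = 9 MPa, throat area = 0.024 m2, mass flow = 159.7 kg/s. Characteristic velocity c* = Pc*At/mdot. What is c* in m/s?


c* = 9e6 * 0.024 / 159.7 = 1353 m/s

1353 m/s


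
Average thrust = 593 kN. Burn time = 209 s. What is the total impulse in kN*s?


It = 593 * 209 = 123937 kN*s

123937 kN*s


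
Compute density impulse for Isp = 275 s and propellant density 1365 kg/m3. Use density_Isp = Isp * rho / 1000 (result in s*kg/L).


rho*Isp = 275 * 1365 / 1000 = 375 s*kg/L

375 s*kg/L


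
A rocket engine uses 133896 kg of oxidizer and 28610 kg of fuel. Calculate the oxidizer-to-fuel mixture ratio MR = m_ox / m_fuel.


MR = 133896 / 28610 = 4.68

4.68


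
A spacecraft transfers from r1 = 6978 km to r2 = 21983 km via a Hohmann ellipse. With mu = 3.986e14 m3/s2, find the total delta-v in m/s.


V1 = sqrt(mu/r1) = 7557.94 m/s
dV1 = V1*(sqrt(2*r2/(r1+r2)) - 1) = 1754.32 m/s
V2 = sqrt(mu/r2) = 4258.19 m/s
dV2 = V2*(1 - sqrt(2*r1/(r1+r2))) = 1302.23 m/s
Total dV = 3057 m/s

3057 m/s


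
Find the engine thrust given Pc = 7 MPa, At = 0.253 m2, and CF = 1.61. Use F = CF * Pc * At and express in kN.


F = 1.61 * 7e6 * 0.253 = 2.8513e+06 N = 2851.3 kN

2851.3 kN


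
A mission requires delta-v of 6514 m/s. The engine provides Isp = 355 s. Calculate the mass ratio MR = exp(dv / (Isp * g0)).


Ve = 355 * 9.81 = 3482.55 m/s
MR = exp(6514 / 3482.55) = 6.491

6.491


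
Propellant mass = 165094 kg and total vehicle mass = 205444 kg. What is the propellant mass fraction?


PMF = 165094 / 205444 = 0.804

0.804


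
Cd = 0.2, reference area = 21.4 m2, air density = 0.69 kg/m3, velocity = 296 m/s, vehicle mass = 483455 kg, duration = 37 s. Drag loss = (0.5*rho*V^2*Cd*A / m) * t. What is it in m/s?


D = 0.5 * 0.69 * 296^2 * 0.2 * 21.4 = 129373.79 N
a = 129373.79 / 483455 = 0.2676 m/s2
dV = 0.2676 * 37 = 9.9 m/s

9.9 m/s


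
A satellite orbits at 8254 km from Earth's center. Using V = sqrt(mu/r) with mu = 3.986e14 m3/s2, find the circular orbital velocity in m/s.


V = sqrt(3.986e14 / 8254000) = 6949 m/s

6949 m/s


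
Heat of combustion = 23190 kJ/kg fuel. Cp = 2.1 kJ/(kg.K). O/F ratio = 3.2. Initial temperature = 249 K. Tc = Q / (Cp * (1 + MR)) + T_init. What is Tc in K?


Tc = 23190 / (2.1 * (1 + 3.2)) + 249 = 2878 K

2878 K


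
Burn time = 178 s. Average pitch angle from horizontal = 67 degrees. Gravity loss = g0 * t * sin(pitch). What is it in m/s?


GL = 9.81 * 178 * sin(67 deg) = 1607 m/s

1607 m/s


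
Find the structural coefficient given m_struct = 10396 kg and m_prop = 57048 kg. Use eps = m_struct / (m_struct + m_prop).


eps = 10396 / (10396 + 57048) = 0.1541

0.1541


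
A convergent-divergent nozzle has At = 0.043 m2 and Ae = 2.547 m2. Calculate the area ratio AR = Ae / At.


AR = 2.547 / 0.043 = 59.2

59.2


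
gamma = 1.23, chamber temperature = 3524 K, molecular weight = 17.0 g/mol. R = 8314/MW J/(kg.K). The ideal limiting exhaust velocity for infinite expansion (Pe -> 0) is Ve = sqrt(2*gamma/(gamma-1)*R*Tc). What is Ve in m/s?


R = 8314 / 17.0 = 489.06 J/(kg.K)
Ve = sqrt(2 * 1.23 / (1.23 - 1) * 489.06 * 3524) = 4293 m/s

4293 m/s


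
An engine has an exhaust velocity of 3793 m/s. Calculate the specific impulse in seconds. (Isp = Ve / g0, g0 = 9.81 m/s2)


Isp = Ve / g0 = 3793 / 9.81 = 386.6 s

386.6 s


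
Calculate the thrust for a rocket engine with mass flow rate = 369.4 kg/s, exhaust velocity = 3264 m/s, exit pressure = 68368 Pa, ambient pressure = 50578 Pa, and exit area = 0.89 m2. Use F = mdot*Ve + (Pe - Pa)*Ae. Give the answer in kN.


F = 369.4 * 3264 + (68368 - 50578) * 0.89 = 1.2216e+06 N = 1221.6 kN

1221.6 kN


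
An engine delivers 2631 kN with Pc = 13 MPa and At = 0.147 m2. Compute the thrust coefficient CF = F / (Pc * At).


CF = 2631000 / (13e6 * 0.147) = 1.38

1.38


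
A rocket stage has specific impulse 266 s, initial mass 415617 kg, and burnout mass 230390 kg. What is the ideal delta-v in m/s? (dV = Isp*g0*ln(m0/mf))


Ve = 266 * 9.81 = 2609.46 m/s
dV = 2609.46 * ln(415617/230390) = 1540 m/s

1540 m/s


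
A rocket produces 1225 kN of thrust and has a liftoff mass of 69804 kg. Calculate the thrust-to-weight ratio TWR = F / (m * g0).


TWR = 1225000 / (69804 * 9.81) = 1.79

1.79


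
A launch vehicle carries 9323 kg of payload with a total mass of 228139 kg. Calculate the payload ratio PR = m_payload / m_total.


PR = 9323 / 228139 = 0.0409

0.0409


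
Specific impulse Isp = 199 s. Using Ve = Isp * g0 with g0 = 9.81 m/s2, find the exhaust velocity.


Ve = Isp * g0 = 199 * 9.81 = 1952.2 m/s

1952.2 m/s


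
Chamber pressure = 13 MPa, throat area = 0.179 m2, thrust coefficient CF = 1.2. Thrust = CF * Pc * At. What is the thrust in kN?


F = 1.2 * 13e6 * 0.179 = 2.7924e+06 N = 2792.4 kN

2792.4 kN


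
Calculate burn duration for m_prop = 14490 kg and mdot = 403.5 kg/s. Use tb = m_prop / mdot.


tb = 14490 / 403.5 = 35.9 s

35.9 s


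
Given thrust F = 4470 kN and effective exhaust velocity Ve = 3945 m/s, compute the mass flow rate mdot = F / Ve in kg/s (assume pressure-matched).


mdot = F / Ve = 4470000 / 3945 = 1133.1 kg/s

1133.1 kg/s


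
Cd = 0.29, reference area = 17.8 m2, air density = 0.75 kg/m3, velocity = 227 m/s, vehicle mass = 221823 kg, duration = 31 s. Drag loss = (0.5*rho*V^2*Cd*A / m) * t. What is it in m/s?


D = 0.5 * 0.75 * 227^2 * 0.29 * 17.8 = 99747.26 N
a = 99747.26 / 221823 = 0.4497 m/s2
dV = 0.4497 * 31 = 13.9 m/s

13.9 m/s


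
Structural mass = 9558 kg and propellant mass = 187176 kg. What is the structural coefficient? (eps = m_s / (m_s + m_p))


eps = 9558 / (9558 + 187176) = 0.0486

0.0486


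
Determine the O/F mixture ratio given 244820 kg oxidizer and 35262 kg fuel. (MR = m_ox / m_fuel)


MR = 244820 / 35262 = 6.94

6.94


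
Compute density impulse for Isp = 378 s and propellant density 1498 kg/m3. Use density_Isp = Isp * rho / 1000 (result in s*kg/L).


rho*Isp = 378 * 1498 / 1000 = 566 s*kg/L

566 s*kg/L


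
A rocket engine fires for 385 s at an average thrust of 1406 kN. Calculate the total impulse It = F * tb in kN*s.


It = 1406 * 385 = 541310 kN*s

541310 kN*s


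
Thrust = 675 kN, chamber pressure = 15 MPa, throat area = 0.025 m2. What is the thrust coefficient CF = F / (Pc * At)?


CF = 675000 / (15e6 * 0.025) = 1.8

1.8


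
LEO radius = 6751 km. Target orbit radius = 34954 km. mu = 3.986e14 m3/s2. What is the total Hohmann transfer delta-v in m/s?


V1 = sqrt(mu/r1) = 7683.95 m/s
dV1 = V1*(sqrt(2*r2/(r1+r2)) - 1) = 2264.47 m/s
V2 = sqrt(mu/r2) = 3376.92 m/s
dV2 = V2*(1 - sqrt(2*r1/(r1+r2))) = 1455.48 m/s
Total dV = 3720 m/s

3720 m/s


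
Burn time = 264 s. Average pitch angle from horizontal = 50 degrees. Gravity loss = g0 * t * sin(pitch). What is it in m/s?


GL = 9.81 * 264 * sin(50 deg) = 1984 m/s

1984 m/s


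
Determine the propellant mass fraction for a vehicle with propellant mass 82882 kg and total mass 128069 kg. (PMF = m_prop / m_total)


PMF = 82882 / 128069 = 0.647

0.647


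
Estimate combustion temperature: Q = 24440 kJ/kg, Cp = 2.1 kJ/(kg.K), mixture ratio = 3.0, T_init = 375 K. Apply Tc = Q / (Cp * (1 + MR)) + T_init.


Tc = 24440 / (2.1 * (1 + 3.0)) + 375 = 3285 K

3285 K


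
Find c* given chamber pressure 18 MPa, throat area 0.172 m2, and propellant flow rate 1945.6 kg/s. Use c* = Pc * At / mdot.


c* = 18e6 * 0.172 / 1945.6 = 1591 m/s

1591 m/s


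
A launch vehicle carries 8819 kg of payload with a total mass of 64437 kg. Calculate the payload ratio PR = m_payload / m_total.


PR = 8819 / 64437 = 0.1369

0.1369


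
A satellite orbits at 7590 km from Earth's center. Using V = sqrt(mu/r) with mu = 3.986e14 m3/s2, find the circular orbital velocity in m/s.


V = sqrt(3.986e14 / 7590000) = 7247 m/s

7247 m/s


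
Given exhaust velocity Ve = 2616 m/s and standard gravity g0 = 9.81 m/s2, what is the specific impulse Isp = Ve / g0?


Isp = Ve / g0 = 2616 / 9.81 = 266.7 s

266.7 s


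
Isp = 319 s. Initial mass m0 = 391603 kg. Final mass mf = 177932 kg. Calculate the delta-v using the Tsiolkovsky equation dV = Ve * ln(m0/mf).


Ve = 319 * 9.81 = 3129.39 m/s
dV = 3129.39 * ln(391603/177932) = 2469 m/s

2469 m/s


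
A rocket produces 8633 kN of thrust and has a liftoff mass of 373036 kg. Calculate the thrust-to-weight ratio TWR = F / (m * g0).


TWR = 8633000 / (373036 * 9.81) = 2.36

2.36


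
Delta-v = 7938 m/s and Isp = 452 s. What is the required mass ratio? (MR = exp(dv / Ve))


Ve = 452 * 9.81 = 4434.12 m/s
MR = exp(7938 / 4434.12) = 5.991

5.991


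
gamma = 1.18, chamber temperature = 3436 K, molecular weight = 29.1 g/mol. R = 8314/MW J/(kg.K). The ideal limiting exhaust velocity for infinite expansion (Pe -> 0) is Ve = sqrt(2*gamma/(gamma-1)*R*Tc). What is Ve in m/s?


R = 8314 / 29.1 = 285.7 J/(kg.K)
Ve = sqrt(2 * 1.18 / (1.18 - 1) * 285.7 * 3436) = 3588 m/s

3588 m/s


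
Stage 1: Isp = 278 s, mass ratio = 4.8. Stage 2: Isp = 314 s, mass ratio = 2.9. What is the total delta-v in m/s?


dV1 = 278 * 9.81 * ln(4.8) = 4277.9 m/s
dV2 = 314 * 9.81 * ln(2.9) = 3279.7 m/s
Total dV = 4277.9 + 3279.7 = 7557.6 m/s ~ 7558 m/s

7558 m/s


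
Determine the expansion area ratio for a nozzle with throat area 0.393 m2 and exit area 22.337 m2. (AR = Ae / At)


AR = 22.337 / 0.393 = 56.8

56.8


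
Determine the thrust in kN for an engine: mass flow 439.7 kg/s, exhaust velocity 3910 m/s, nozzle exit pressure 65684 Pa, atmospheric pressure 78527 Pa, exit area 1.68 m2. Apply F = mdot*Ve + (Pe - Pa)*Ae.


F = 439.7 * 3910 + (65684 - 78527) * 1.68 = 1.6977e+06 N = 1697.7 kN

1697.7 kN


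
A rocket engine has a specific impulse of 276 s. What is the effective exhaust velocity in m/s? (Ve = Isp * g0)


Ve = Isp * g0 = 276 * 9.81 = 2707.6 m/s

2707.6 m/s


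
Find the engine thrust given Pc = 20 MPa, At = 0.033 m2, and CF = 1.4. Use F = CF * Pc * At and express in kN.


F = 1.4 * 20e6 * 0.033 = 924000.0 N = 924.0 kN

924.0 kN


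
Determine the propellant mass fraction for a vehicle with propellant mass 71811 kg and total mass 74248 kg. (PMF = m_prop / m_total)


PMF = 71811 / 74248 = 0.967

0.967


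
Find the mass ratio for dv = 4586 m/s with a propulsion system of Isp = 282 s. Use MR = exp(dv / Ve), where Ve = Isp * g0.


Ve = 282 * 9.81 = 2766.42 m/s
MR = exp(4586 / 2766.42) = 5.247

5.247


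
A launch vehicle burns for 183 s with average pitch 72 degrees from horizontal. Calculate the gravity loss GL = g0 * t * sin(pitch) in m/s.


GL = 9.81 * 183 * sin(72 deg) = 1707 m/s

1707 m/s


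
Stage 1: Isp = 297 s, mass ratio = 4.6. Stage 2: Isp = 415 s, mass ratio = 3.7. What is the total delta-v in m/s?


dV1 = 297 * 9.81 * ln(4.6) = 4446.3 m/s
dV2 = 415 * 9.81 * ln(3.7) = 5326.4 m/s
Total dV = 4446.3 + 5326.4 = 9772.7 m/s ~ 9773 m/s

9773 m/s


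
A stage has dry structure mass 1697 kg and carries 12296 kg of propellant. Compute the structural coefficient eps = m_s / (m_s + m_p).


eps = 1697 / (1697 + 12296) = 0.1213

0.1213


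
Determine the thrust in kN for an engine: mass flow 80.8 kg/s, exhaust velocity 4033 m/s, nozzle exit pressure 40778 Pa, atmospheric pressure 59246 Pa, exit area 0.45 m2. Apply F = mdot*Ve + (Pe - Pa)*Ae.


F = 80.8 * 4033 + (40778 - 59246) * 0.45 = 317556.0 N = 317.6 kN

317.6 kN


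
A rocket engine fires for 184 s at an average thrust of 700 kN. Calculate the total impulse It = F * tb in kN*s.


It = 700 * 184 = 128800 kN*s

128800 kN*s


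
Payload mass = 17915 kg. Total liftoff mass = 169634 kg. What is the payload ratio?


PR = 17915 / 169634 = 0.1056

0.1056


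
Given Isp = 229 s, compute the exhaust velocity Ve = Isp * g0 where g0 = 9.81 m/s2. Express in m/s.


Ve = Isp * g0 = 229 * 9.81 = 2246.5 m/s

2246.5 m/s


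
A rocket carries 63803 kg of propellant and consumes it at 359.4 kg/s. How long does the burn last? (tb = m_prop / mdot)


tb = 63803 / 359.4 = 177.5 s

177.5 s


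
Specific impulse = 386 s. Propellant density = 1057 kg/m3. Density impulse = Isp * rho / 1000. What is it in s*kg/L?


rho*Isp = 386 * 1057 / 1000 = 408 s*kg/L

408 s*kg/L


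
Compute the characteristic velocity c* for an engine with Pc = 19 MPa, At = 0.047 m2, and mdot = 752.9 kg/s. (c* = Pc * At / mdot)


c* = 19e6 * 0.047 / 752.9 = 1186 m/s

1186 m/s


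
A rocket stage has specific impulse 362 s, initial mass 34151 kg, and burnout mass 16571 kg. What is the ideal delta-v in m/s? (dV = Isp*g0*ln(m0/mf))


Ve = 362 * 9.81 = 3551.22 m/s
dV = 3551.22 * ln(34151/16571) = 2568 m/s

2568 m/s


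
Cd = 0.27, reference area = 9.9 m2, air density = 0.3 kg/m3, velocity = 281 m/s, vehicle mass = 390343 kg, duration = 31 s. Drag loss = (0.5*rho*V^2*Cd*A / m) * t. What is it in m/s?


D = 0.5 * 0.3 * 281^2 * 0.27 * 9.9 = 31659.41 N
a = 31659.41 / 390343 = 0.0811 m/s2
dV = 0.0811 * 31 = 2.5 m/s

2.5 m/s


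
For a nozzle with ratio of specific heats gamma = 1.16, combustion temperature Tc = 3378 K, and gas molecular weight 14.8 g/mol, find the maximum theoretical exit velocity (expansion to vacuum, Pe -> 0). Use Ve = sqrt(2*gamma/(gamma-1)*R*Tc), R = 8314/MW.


R = 8314 / 14.8 = 561.76 J/(kg.K)
Ve = sqrt(2 * 1.16 / (1.16 - 1) * 561.76 * 3378) = 5246 m/s

5246 m/s


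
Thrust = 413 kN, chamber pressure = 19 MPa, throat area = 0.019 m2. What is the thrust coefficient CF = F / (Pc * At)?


CF = 413000 / (19e6 * 0.019) = 1.14

1.14


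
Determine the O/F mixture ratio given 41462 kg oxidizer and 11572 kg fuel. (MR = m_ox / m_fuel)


MR = 41462 / 11572 = 3.58

3.58


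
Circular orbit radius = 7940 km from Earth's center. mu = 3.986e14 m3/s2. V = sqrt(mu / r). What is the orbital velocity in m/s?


V = sqrt(3.986e14 / 7940000) = 7085 m/s

7085 m/s


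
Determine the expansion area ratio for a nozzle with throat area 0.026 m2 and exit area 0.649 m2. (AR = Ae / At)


AR = 0.649 / 0.026 = 25.0

25.0


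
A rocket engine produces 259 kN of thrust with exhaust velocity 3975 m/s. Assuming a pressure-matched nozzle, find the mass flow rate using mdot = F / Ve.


mdot = F / Ve = 259000 / 3975 = 65.2 kg/s

65.2 kg/s


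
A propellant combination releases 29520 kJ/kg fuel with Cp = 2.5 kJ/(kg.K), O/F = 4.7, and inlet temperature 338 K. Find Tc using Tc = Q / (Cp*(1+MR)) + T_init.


Tc = 29520 / (2.5 * (1 + 4.7)) + 338 = 2410 K

2410 K


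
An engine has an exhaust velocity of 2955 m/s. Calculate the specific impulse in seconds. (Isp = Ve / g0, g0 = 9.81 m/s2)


Isp = Ve / g0 = 2955 / 9.81 = 301.2 s

301.2 s


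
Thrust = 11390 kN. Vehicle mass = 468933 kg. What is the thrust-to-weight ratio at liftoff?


TWR = 11390000 / (468933 * 9.81) = 2.48

2.48


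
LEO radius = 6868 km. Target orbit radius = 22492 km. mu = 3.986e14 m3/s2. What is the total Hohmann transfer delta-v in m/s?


V1 = sqrt(mu/r1) = 7618.22 m/s
dV1 = V1*(sqrt(2*r2/(r1+r2)) - 1) = 1811.62 m/s
V2 = sqrt(mu/r2) = 4209.73 m/s
dV2 = V2*(1 - sqrt(2*r1/(r1+r2))) = 1330.3 m/s
Total dV = 3142 m/s

3142 m/s


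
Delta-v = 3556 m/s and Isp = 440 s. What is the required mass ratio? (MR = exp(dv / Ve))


Ve = 440 * 9.81 = 4316.4 m/s
MR = exp(3556 / 4316.4) = 2.279

2.279


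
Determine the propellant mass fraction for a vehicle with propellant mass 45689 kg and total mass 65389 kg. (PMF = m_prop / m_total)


PMF = 45689 / 65389 = 0.699

0.699


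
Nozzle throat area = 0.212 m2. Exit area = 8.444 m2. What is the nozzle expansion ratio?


AR = 8.444 / 0.212 = 39.8

39.8


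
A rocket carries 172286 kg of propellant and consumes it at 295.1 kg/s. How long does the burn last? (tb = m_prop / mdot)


tb = 172286 / 295.1 = 583.8 s

583.8 s


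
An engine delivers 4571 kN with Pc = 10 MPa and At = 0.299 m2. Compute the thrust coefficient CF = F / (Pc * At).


CF = 4571000 / (10e6 * 0.299) = 1.53

1.53


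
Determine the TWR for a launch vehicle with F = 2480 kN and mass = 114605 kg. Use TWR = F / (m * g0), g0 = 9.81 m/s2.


TWR = 2480000 / (114605 * 9.81) = 2.21

2.21


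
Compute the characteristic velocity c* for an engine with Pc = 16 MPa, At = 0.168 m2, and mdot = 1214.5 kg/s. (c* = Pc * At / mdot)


c* = 16e6 * 0.168 / 1214.5 = 2213 m/s

2213 m/s


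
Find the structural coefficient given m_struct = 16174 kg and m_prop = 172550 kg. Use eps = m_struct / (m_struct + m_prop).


eps = 16174 / (16174 + 172550) = 0.0857

0.0857


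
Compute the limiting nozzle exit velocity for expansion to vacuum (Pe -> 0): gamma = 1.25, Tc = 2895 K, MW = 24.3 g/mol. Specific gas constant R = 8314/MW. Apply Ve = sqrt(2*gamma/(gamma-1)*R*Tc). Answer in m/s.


R = 8314 / 24.3 = 342.14 J/(kg.K)
Ve = sqrt(2 * 1.25 / (1.25 - 1) * 342.14 * 2895) = 3147 m/s

3147 m/s


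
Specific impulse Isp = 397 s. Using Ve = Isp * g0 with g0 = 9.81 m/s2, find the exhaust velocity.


Ve = Isp * g0 = 397 * 9.81 = 3894.6 m/s

3894.6 m/s


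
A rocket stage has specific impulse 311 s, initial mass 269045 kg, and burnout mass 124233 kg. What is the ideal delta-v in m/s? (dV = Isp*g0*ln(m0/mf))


Ve = 311 * 9.81 = 3050.91 m/s
dV = 3050.91 * ln(269045/124233) = 2357 m/s

2357 m/s


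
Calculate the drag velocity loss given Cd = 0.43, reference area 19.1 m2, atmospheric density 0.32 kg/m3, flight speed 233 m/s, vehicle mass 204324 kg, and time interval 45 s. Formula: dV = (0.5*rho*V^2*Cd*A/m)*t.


D = 0.5 * 0.32 * 233^2 * 0.43 * 19.1 = 71340.09 N
a = 71340.09 / 204324 = 0.3492 m/s2
dV = 0.3492 * 45 = 15.7 m/s

15.7 m/s


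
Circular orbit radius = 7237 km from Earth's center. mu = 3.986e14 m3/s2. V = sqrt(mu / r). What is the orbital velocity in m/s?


V = sqrt(3.986e14 / 7237000) = 7421 m/s

7421 m/s


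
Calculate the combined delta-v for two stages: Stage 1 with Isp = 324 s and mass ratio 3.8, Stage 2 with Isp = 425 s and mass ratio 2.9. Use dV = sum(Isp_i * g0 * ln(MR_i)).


dV1 = 324 * 9.81 * ln(3.8) = 4243.2 m/s
dV2 = 425 * 9.81 * ln(2.9) = 4439.0 m/s
Total dV = 4243.2 + 4439.0 = 8682.2 m/s ~ 8682 m/s

8682 m/s


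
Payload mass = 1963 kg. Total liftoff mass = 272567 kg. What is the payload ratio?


PR = 1963 / 272567 = 0.0072

0.0072


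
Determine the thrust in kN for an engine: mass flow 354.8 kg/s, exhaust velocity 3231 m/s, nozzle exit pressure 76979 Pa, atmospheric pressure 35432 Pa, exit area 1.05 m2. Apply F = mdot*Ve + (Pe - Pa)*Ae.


F = 354.8 * 3231 + (76979 - 35432) * 1.05 = 1.1900e+06 N = 1190.0 kN

1190.0 kN


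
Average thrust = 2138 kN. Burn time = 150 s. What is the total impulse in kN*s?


It = 2138 * 150 = 320700 kN*s

320700 kN*s


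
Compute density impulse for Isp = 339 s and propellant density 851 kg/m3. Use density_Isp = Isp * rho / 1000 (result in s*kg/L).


rho*Isp = 339 * 851 / 1000 = 288 s*kg/L

288 s*kg/L


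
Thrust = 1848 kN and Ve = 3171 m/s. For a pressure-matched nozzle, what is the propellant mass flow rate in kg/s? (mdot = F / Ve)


mdot = F / Ve = 1848000 / 3171 = 582.8 kg/s

582.8 kg/s


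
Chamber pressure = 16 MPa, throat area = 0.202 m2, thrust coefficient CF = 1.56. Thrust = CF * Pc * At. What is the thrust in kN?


F = 1.56 * 16e6 * 0.202 = 5.0419e+06 N = 5041.9 kN

5041.9 kN


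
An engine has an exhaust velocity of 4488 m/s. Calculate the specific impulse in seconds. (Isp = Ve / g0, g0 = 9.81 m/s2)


Isp = Ve / g0 = 4488 / 9.81 = 457.5 s

457.5 s


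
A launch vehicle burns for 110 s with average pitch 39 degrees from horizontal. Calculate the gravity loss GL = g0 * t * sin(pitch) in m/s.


GL = 9.81 * 110 * sin(39 deg) = 679 m/s

679 m/s


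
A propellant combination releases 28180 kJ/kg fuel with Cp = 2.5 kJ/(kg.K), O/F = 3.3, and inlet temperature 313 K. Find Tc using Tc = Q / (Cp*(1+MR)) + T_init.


Tc = 28180 / (2.5 * (1 + 3.3)) + 313 = 2934 K

2934 K


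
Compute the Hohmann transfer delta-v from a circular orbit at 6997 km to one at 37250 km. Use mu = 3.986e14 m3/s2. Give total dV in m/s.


V1 = sqrt(mu/r1) = 7547.67 m/s
dV1 = V1*(sqrt(2*r2/(r1+r2)) - 1) = 2246.08 m/s
V2 = sqrt(mu/r2) = 3271.19 m/s
dV2 = V2*(1 - sqrt(2*r1/(r1+r2))) = 1431.54 m/s
Total dV = 3678 m/s

3678 m/s


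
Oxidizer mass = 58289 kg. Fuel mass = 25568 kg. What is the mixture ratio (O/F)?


MR = 58289 / 25568 = 2.28

2.28


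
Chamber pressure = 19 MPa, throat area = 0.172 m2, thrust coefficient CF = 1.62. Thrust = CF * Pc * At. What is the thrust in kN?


F = 1.62 * 19e6 * 0.172 = 5.2942e+06 N = 5294.2 kN

5294.2 kN


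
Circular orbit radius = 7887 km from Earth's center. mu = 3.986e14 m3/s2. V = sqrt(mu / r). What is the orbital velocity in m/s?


V = sqrt(3.986e14 / 7887000) = 7109 m/s

7109 m/s


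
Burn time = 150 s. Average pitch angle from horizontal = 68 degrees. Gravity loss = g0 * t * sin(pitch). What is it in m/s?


GL = 9.81 * 150 * sin(68 deg) = 1364 m/s

1364 m/s


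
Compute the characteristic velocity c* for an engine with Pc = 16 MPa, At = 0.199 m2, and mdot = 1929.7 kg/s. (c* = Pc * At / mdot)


c* = 16e6 * 0.199 / 1929.7 = 1650 m/s

1650 m/s


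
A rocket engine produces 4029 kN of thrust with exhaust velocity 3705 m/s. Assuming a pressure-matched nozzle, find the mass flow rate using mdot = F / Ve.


mdot = F / Ve = 4029000 / 3705 = 1087.4 kg/s

1087.4 kg/s


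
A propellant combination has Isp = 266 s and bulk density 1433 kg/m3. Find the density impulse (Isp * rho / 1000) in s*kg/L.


rho*Isp = 266 * 1433 / 1000 = 381 s*kg/L

381 s*kg/L


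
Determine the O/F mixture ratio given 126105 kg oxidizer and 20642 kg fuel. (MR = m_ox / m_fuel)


MR = 126105 / 20642 = 6.11

6.11


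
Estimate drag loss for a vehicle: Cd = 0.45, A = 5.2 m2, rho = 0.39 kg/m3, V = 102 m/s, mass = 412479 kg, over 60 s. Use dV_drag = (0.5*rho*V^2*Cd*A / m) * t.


D = 0.5 * 0.39 * 102^2 * 0.45 * 5.2 = 4747.35 N
a = 4747.35 / 412479 = 0.0115 m/s2
dV = 0.0115 * 60 = 0.7 m/s

0.7 m/s


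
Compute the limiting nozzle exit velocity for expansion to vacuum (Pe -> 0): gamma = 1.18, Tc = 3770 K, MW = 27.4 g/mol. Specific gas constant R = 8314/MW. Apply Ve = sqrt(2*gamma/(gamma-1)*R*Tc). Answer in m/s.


R = 8314 / 27.4 = 303.43 J/(kg.K)
Ve = sqrt(2 * 1.18 / (1.18 - 1) * 303.43 * 3770) = 3873 m/s

3873 m/s


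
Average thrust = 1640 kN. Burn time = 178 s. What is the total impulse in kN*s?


It = 1640 * 178 = 291920 kN*s

291920 kN*s


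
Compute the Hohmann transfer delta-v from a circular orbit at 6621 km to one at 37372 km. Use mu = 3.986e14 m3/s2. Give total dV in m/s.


V1 = sqrt(mu/r1) = 7759.02 m/s
dV1 = V1*(sqrt(2*r2/(r1+r2)) - 1) = 2354.52 m/s
V2 = sqrt(mu/r2) = 3265.84 m/s
dV2 = V2*(1 - sqrt(2*r1/(r1+r2))) = 1474.08 m/s
Total dV = 3829 m/s

3829 m/s


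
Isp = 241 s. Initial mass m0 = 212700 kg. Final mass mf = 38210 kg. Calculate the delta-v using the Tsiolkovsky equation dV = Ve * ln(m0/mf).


Ve = 241 * 9.81 = 2364.21 m/s
dV = 2364.21 * ln(212700/38210) = 4059 m/s

4059 m/s


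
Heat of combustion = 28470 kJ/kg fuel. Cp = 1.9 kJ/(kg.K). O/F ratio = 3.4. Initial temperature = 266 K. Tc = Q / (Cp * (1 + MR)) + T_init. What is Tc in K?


Tc = 28470 / (1.9 * (1 + 3.4)) + 266 = 3672 K

3672 K


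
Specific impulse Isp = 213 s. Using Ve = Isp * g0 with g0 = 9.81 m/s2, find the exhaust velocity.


Ve = Isp * g0 = 213 * 9.81 = 2089.5 m/s

2089.5 m/s


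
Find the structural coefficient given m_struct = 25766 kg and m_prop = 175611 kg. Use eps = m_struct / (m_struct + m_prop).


eps = 25766 / (25766 + 175611) = 0.1279

0.1279


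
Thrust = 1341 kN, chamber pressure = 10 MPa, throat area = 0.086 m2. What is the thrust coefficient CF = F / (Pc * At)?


CF = 1341000 / (10e6 * 0.086) = 1.56

1.56


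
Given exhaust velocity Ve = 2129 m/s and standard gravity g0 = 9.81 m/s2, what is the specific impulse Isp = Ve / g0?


Isp = Ve / g0 = 2129 / 9.81 = 217.0 s

217.0 s


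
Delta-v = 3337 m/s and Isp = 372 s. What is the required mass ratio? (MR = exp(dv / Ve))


Ve = 372 * 9.81 = 3649.32 m/s
MR = exp(3337 / 3649.32) = 2.495

2.495


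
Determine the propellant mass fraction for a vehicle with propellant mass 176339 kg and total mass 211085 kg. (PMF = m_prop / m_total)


PMF = 176339 / 211085 = 0.835

0.835


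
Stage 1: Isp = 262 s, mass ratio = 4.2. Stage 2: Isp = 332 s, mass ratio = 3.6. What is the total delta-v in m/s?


dV1 = 262 * 9.81 * ln(4.2) = 3688.5 m/s
dV2 = 332 * 9.81 * ln(3.6) = 4171.9 m/s
Total dV = 3688.5 + 4171.9 = 7860.4 m/s ~ 7860 m/s

7860 m/s


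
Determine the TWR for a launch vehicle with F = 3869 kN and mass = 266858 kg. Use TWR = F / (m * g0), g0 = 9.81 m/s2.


TWR = 3869000 / (266858 * 9.81) = 1.48

1.48


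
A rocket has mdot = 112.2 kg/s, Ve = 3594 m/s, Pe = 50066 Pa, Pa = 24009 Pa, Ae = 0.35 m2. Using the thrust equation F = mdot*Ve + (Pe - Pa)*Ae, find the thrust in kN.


F = 112.2 * 3594 + (50066 - 24009) * 0.35 = 412367.0 N = 412.4 kN

412.4 kN


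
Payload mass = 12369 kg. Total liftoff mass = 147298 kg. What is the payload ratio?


PR = 12369 / 147298 = 0.084

0.084


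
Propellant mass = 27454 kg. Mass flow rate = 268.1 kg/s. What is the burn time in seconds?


tb = 27454 / 268.1 = 102.4 s

102.4 s


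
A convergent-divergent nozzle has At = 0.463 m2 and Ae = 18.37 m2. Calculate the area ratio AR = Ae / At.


AR = 18.37 / 0.463 = 39.7

39.7


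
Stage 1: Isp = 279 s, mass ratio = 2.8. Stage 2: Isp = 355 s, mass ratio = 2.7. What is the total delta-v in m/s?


dV1 = 279 * 9.81 * ln(2.8) = 2818.1 m/s
dV2 = 355 * 9.81 * ln(2.7) = 3459.0 m/s
Total dV = 2818.1 + 3459.0 = 6277.1 m/s ~ 6277 m/s

6277 m/s


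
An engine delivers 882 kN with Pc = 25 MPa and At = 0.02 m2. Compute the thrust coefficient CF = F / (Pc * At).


CF = 882000 / (25e6 * 0.02) = 1.76

1.76


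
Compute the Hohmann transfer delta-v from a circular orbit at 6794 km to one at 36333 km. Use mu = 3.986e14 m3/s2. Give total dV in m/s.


V1 = sqrt(mu/r1) = 7659.6 m/s
dV1 = V1*(sqrt(2*r2/(r1+r2)) - 1) = 2282.93 m/s
V2 = sqrt(mu/r2) = 3312.21 m/s
dV2 = V2*(1 - sqrt(2*r1/(r1+r2))) = 1453.03 m/s
Total dV = 3736 m/s

3736 m/s


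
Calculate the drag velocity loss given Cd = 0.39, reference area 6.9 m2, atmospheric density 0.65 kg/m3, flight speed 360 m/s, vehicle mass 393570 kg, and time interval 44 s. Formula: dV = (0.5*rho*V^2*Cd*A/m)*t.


D = 0.5 * 0.65 * 360^2 * 0.39 * 6.9 = 113344.92 N
a = 113344.92 / 393570 = 0.288 m/s2
dV = 0.288 * 44 = 12.7 m/s

12.7 m/s


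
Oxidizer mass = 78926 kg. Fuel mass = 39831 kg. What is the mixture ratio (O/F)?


MR = 78926 / 39831 = 1.98

1.98


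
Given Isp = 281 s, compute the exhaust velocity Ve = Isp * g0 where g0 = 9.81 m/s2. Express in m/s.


Ve = Isp * g0 = 281 * 9.81 = 2756.6 m/s

2756.6 m/s


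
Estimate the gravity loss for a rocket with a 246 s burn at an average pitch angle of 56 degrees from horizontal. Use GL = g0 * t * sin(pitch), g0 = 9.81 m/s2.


GL = 9.81 * 246 * sin(56 deg) = 2001 m/s

2001 m/s


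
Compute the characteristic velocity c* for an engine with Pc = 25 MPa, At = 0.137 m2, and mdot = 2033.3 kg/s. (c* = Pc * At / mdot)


c* = 25e6 * 0.137 / 2033.3 = 1684 m/s

1684 m/s


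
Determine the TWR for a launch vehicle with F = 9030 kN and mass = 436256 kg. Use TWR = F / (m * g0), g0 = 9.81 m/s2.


TWR = 9030000 / (436256 * 9.81) = 2.11

2.11


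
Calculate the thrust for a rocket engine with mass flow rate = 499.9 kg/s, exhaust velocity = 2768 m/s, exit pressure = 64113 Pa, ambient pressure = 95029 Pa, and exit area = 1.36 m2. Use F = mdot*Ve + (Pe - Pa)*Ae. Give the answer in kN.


F = 499.9 * 2768 + (64113 - 95029) * 1.36 = 1.3417e+06 N = 1341.7 kN

1341.7 kN


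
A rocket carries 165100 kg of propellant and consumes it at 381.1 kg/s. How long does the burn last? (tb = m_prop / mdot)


tb = 165100 / 381.1 = 433.2 s

433.2 s


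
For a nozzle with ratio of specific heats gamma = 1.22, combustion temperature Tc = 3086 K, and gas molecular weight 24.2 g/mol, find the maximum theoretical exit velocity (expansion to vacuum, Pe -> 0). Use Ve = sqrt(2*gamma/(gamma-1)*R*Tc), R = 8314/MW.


R = 8314 / 24.2 = 343.55 J/(kg.K)
Ve = sqrt(2 * 1.22 / (1.22 - 1) * 343.55 * 3086) = 3429 m/s

3429 m/s


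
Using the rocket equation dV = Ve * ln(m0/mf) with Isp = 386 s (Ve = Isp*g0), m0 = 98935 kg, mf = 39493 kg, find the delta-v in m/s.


Ve = 386 * 9.81 = 3786.66 m/s
dV = 3786.66 * ln(98935/39493) = 3477 m/s

3477 m/s


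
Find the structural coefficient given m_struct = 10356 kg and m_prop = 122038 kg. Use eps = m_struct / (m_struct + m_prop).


eps = 10356 / (10356 + 122038) = 0.0782

0.0782


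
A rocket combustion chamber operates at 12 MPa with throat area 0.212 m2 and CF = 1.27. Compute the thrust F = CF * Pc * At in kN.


F = 1.27 * 12e6 * 0.212 = 3.2309e+06 N = 3230.9 kN

3230.9 kN


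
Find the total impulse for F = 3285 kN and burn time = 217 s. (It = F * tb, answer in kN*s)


It = 3285 * 217 = 712845 kN*s

712845 kN*s


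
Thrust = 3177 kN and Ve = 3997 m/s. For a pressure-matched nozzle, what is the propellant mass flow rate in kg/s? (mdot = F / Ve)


mdot = F / Ve = 3177000 / 3997 = 794.8 kg/s

794.8 kg/s


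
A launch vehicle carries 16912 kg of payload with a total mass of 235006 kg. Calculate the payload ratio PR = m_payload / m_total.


PR = 16912 / 235006 = 0.072

0.072


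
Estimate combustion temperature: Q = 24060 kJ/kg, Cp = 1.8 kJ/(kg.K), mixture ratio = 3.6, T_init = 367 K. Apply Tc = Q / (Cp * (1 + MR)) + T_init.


Tc = 24060 / (1.8 * (1 + 3.6)) + 367 = 3273 K

3273 K


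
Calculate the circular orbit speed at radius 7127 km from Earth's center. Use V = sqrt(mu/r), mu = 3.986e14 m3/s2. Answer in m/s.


V = sqrt(3.986e14 / 7127000) = 7479 m/s

7479 m/s


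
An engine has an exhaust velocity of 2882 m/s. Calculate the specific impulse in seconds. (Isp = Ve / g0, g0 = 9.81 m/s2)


Isp = Ve / g0 = 2882 / 9.81 = 293.8 s

293.8 s


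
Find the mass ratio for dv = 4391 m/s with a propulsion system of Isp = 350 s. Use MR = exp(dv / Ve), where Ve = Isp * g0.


Ve = 350 * 9.81 = 3433.5 m/s
MR = exp(4391 / 3433.5) = 3.593

3.593


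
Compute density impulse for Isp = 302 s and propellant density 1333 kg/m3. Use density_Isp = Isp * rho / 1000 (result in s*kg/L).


rho*Isp = 302 * 1333 / 1000 = 403 s*kg/L

403 s*kg/L


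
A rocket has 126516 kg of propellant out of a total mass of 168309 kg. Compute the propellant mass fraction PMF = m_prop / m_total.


PMF = 126516 / 168309 = 0.752

0.752


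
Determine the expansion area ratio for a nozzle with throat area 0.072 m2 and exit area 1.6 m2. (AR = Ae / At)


AR = 1.6 / 0.072 = 22.2

22.2


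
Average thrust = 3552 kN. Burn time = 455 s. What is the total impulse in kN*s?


It = 3552 * 455 = 1616160 kN*s

1616160 kN*s


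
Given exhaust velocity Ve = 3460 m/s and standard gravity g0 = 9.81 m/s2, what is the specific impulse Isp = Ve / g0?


Isp = Ve / g0 = 3460 / 9.81 = 352.7 s

352.7 s


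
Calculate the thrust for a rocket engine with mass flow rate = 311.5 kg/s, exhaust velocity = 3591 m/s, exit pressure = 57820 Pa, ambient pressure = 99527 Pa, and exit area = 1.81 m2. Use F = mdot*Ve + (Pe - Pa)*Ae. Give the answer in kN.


F = 311.5 * 3591 + (57820 - 99527) * 1.81 = 1.0431e+06 N = 1043.1 kN

1043.1 kN


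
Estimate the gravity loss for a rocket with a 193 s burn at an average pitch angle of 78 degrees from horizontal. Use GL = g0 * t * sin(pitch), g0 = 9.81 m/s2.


GL = 9.81 * 193 * sin(78 deg) = 1852 m/s

1852 m/s


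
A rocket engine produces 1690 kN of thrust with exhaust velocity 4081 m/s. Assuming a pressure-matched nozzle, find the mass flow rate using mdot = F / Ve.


mdot = F / Ve = 1690000 / 4081 = 414.1 kg/s

414.1 kg/s


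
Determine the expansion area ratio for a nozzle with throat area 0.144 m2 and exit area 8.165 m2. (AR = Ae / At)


AR = 8.165 / 0.144 = 56.7

56.7


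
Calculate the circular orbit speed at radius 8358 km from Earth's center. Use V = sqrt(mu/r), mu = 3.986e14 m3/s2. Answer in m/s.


V = sqrt(3.986e14 / 8358000) = 6906 m/s

6906 m/s


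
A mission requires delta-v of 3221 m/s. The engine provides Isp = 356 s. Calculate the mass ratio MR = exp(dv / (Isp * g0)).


Ve = 356 * 9.81 = 3492.36 m/s
MR = exp(3221 / 3492.36) = 2.515

2.515


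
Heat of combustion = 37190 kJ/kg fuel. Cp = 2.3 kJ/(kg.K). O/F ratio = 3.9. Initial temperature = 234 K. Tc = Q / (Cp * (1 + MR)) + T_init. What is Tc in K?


Tc = 37190 / (2.3 * (1 + 3.9)) + 234 = 3534 K

3534 K


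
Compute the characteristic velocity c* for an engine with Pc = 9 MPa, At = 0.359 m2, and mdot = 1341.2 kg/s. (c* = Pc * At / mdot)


c* = 9e6 * 0.359 / 1341.2 = 2409 m/s

2409 m/s


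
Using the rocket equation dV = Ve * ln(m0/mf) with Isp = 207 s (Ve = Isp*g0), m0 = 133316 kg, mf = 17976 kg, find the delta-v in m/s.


Ve = 207 * 9.81 = 2030.67 m/s
dV = 2030.67 * ln(133316/17976) = 4069 m/s

4069 m/s


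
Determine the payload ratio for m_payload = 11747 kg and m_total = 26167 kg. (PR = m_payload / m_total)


PR = 11747 / 26167 = 0.4489

0.4489


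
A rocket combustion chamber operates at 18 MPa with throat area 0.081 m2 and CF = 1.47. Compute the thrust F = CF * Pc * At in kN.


F = 1.47 * 18e6 * 0.081 = 2.1433e+06 N = 2143.3 kN

2143.3 kN


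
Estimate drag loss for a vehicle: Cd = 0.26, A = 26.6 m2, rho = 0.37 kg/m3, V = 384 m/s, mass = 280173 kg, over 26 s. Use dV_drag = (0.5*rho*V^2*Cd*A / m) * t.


D = 0.5 * 0.37 * 384^2 * 0.26 * 26.6 = 188664.05 N
a = 188664.05 / 280173 = 0.6734 m/s2
dV = 0.6734 * 26 = 17.5 m/s

17.5 m/s


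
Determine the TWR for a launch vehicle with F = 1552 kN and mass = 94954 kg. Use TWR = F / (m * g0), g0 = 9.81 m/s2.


TWR = 1552000 / (94954 * 9.81) = 1.67

1.67


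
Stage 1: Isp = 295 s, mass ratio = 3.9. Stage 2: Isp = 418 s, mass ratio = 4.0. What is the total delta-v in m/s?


dV1 = 295 * 9.81 * ln(3.9) = 3938.6 m/s
dV2 = 418 * 9.81 * ln(4.0) = 5684.6 m/s
Total dV = 3938.6 + 5684.6 = 9623.2 m/s ~ 9623 m/s

9623 m/s


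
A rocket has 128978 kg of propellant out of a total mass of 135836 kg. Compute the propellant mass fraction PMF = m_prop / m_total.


PMF = 128978 / 135836 = 0.95

0.95


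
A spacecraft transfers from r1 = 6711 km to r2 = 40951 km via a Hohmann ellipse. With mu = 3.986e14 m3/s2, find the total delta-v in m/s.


V1 = sqrt(mu/r1) = 7706.82 m/s
dV1 = V1*(sqrt(2*r2/(r1+r2)) - 1) = 2395.85 m/s
V2 = sqrt(mu/r2) = 3119.87 m/s
dV2 = V2*(1 - sqrt(2*r1/(r1+r2))) = 1464.26 m/s
Total dV = 3860 m/s

3860 m/s


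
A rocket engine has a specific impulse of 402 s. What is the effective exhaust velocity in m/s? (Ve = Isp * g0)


Ve = Isp * g0 = 402 * 9.81 = 3943.6 m/s

3943.6 m/s


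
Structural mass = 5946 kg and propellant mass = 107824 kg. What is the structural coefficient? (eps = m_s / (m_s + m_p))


eps = 5946 / (5946 + 107824) = 0.0523

0.0523


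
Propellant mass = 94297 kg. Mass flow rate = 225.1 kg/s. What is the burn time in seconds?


tb = 94297 / 225.1 = 418.9 s

418.9 s


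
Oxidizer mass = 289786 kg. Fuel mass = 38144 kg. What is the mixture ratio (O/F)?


MR = 289786 / 38144 = 7.6

7.6


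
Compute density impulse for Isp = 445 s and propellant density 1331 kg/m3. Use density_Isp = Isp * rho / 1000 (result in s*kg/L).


rho*Isp = 445 * 1331 / 1000 = 592 s*kg/L

592 s*kg/L


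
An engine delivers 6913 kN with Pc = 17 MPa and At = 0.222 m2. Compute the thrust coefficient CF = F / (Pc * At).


CF = 6913000 / (17e6 * 0.222) = 1.83

1.83


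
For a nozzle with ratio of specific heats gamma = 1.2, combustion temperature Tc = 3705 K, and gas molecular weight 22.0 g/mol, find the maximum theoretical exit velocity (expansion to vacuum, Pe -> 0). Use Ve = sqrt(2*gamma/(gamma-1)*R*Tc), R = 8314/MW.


R = 8314 / 22.0 = 377.91 J/(kg.K)
Ve = sqrt(2 * 1.2 / (1.2 - 1) * 377.91 * 3705) = 4099 m/s

4099 m/s


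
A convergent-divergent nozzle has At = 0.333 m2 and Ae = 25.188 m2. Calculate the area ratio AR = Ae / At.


AR = 25.188 / 0.333 = 75.6

75.6


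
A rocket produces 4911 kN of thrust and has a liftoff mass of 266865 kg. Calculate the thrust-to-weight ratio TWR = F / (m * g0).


TWR = 4911000 / (266865 * 9.81) = 1.88

1.88


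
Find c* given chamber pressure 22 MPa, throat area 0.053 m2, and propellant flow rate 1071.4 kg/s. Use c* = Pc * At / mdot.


c* = 22e6 * 0.053 / 1071.4 = 1088 m/s

1088 m/s


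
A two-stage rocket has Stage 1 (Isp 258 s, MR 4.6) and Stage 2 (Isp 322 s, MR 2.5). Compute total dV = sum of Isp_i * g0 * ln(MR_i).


dV1 = 258 * 9.81 * ln(4.6) = 3862.4 m/s
dV2 = 322 * 9.81 * ln(2.5) = 2894.4 m/s
Total dV = 3862.4 + 2894.4 = 6756.8 m/s ~ 6757 m/s

6757 m/s


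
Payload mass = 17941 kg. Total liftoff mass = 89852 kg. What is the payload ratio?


PR = 17941 / 89852 = 0.1997

0.1997


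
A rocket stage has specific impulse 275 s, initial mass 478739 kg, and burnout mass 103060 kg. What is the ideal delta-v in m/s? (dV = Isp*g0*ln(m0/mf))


Ve = 275 * 9.81 = 2697.75 m/s
dV = 2697.75 * ln(478739/103060) = 4143 m/s

4143 m/s


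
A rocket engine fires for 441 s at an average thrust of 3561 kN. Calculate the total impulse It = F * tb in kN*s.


It = 3561 * 441 = 1570401 kN*s

1570401 kN*s


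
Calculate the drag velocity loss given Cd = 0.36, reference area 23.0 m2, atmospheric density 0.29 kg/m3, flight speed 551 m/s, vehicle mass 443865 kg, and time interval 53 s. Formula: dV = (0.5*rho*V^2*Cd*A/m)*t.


D = 0.5 * 0.29 * 551^2 * 0.36 * 23.0 = 364503.36 N
a = 364503.36 / 443865 = 0.8212 m/s2
dV = 0.8212 * 53 = 43.5 m/s

43.5 m/s


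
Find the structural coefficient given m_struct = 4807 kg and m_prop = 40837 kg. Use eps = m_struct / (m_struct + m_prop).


eps = 4807 / (4807 + 40837) = 0.1053

0.1053
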